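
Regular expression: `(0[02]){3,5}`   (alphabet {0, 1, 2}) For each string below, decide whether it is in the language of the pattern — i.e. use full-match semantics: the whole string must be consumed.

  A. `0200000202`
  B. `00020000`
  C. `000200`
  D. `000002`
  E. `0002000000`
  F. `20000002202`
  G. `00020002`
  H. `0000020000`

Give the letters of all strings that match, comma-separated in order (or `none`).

A, B, C, D, E, G, H

A → match
B → match
C → match
D → match
E → match
F → no match — must start with `0`
G → match
H → match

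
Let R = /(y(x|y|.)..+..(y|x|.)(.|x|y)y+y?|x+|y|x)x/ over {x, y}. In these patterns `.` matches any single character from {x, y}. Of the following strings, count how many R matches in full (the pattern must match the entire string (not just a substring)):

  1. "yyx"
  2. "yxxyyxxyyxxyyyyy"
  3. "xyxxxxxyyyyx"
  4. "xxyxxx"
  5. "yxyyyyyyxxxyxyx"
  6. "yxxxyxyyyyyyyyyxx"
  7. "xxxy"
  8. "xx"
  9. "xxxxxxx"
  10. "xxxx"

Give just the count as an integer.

1 → no match
2 → no match — must end with "x"
3 → no match
4 → no match
5 → match
6 → no match
7 → no match — must end with "x"
8 → match
9 → match
10 → match
Total matched: 4

4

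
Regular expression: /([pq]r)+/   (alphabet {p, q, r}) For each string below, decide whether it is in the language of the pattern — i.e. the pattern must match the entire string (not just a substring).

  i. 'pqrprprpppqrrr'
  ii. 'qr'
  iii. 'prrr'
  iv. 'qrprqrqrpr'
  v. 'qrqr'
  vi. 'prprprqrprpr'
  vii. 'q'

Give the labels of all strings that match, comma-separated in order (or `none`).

i → no match
ii → match
iii → no match
iv → match
v → match
vi → match
vii → no match — must end with 'r'

ii, iv, v, vi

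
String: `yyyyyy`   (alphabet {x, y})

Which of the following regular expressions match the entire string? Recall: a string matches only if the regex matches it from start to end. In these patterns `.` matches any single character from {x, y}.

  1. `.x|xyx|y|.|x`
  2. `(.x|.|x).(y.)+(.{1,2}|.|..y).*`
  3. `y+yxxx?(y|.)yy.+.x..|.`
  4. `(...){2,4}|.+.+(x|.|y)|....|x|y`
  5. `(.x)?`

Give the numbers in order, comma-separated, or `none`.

2, 4

1 → no match
2 → match
3 → no match
4 → match
5 → no match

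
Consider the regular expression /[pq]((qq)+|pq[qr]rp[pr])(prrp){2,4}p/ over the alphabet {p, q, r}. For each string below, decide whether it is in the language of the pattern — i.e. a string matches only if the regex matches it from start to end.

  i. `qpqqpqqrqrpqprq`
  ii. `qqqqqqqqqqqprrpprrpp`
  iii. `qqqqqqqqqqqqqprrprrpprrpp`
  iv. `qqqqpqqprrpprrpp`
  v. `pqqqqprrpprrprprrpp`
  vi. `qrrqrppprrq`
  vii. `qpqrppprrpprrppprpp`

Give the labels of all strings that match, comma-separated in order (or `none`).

ii

i → no match — must end with `prrpp`
ii → match
iii → no match
iv → no match
v → no match
vi. `qrrqrppprrq` → no match — must end with `prrpp`
vii → no match — must end with `prrpp`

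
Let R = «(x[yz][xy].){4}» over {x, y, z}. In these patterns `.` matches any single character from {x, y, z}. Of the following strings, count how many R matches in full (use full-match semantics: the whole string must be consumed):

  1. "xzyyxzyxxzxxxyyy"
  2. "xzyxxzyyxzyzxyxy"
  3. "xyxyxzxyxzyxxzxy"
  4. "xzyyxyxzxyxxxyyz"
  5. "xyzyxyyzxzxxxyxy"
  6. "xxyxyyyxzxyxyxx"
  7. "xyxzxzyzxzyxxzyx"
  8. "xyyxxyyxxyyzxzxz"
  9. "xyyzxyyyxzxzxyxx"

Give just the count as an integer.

1 → match
2 → match
3 → match
4 → match
5 → no match
6 → no match
7 → match
8 → match
9 → match
Total matched: 7

7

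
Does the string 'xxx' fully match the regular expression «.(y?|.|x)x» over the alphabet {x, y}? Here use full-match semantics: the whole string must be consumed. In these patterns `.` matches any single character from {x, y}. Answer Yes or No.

Yes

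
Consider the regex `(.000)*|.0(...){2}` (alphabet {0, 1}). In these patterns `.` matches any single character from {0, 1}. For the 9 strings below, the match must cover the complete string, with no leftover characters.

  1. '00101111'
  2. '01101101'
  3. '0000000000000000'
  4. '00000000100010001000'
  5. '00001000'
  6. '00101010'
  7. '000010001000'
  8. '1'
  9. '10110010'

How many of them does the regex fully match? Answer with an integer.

1 → match
2 → no match
3 → match
4 → match
5 → match
6 → match
7 → match
8 → no match
9 → match
Total matched: 7

7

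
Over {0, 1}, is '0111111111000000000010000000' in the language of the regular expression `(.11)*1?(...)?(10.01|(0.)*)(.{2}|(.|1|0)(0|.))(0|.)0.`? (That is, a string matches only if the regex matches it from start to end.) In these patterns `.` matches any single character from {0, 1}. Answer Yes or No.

Yes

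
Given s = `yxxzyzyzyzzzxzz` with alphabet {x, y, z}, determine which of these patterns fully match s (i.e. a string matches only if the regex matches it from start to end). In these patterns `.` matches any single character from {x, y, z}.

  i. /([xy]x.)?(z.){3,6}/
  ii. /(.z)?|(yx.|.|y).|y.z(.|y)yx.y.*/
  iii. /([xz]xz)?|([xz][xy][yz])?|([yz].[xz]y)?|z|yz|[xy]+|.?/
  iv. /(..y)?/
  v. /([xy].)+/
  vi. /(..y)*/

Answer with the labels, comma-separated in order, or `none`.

i

i → match
ii → no match
iii → no match
iv → no match
v → no match
vi → no match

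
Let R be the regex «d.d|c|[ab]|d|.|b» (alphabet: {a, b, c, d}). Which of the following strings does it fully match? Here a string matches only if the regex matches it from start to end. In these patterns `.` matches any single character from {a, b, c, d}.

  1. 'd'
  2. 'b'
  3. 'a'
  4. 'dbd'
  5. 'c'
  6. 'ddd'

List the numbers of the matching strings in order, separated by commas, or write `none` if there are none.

1 → match
2 → match
3 → match
4 → match
5 → match
6 → match

1, 2, 3, 4, 5, 6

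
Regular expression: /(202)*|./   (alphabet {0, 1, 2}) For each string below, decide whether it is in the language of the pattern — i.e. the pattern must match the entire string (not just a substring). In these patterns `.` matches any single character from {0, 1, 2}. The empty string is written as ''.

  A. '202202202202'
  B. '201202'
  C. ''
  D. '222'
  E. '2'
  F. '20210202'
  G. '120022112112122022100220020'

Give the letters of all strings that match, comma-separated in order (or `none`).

A, C, E

A → match
B → no match
C → match
D → no match
E → match
F → no match
G → no match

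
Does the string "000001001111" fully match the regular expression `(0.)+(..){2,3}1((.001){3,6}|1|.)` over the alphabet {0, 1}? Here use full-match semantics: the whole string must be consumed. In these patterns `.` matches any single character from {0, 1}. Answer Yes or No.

Yes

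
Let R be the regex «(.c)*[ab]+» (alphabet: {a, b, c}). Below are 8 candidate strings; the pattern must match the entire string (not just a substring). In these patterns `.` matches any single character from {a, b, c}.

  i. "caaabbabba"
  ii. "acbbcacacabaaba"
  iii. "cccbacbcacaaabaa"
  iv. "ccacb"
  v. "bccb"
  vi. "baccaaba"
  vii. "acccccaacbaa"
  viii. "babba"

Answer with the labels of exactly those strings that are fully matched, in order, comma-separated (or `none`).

i → no match
ii → no match
iii → no match
iv → match
v → no match
vi → no match
vii → no match
viii → match

iv, viii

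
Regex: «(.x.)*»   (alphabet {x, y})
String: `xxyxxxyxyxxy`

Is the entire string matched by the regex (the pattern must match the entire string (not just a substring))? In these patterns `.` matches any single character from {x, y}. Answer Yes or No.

Yes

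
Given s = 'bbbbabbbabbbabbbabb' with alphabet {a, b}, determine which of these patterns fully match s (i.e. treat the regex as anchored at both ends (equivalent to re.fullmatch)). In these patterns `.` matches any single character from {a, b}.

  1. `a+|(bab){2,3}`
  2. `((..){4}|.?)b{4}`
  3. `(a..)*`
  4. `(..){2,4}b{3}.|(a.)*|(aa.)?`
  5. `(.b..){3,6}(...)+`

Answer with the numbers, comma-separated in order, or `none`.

1 → no match
2 → no match
3 → no match
4 → no match
5 → match

5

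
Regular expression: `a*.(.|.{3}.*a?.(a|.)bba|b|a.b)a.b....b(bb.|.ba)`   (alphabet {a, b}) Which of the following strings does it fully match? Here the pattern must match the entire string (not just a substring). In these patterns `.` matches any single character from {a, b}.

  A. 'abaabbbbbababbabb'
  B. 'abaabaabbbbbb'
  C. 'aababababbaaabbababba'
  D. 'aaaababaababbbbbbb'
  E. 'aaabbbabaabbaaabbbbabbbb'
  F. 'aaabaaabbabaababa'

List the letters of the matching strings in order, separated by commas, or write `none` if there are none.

B, E

A → no match
B → match
C → no match
D → no match
E → match
F → no match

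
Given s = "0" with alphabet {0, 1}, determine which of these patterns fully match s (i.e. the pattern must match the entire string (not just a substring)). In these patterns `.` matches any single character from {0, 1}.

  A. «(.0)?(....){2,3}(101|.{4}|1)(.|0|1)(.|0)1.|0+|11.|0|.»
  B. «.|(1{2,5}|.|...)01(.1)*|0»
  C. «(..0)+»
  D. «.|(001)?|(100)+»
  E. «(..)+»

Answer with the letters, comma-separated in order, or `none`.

A, B, D

A → match
B → match
C → no match
D → match
E → no match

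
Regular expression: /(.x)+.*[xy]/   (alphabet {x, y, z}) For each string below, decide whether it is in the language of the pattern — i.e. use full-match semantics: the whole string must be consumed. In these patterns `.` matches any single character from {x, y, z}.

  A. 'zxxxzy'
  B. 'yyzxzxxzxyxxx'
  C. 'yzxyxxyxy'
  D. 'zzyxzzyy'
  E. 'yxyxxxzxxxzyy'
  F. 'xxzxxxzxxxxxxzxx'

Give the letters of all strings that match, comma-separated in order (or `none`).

A, E, F

A → match
B → no match
C → no match
D → no match
E → match
F → match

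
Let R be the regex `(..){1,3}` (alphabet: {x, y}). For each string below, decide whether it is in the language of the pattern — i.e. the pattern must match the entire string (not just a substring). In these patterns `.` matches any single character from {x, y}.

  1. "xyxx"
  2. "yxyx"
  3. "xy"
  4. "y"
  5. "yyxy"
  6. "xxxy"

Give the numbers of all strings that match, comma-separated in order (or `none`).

1, 2, 3, 5, 6

1 → match
2 → match
3 → match
4 → no match
5 → match
6 → match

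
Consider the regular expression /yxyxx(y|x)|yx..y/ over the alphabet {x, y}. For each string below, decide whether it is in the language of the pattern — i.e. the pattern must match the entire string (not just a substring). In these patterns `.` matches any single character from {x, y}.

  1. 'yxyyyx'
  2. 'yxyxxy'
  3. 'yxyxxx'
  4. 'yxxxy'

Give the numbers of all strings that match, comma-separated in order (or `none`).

2, 3, 4

1 → no match
2 → match
3 → match
4 → match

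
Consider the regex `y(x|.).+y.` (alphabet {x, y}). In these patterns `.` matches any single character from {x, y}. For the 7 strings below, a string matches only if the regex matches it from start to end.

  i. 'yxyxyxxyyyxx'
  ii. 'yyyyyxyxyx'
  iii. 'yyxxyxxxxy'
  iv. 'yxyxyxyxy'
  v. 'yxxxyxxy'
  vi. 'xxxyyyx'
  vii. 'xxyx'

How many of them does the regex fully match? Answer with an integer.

i → no match
ii → match
iii → no match
iv → no match
v → no match
vi → no match — must start with 'y'
vii → no match — must start with 'y'
Total matched: 1

1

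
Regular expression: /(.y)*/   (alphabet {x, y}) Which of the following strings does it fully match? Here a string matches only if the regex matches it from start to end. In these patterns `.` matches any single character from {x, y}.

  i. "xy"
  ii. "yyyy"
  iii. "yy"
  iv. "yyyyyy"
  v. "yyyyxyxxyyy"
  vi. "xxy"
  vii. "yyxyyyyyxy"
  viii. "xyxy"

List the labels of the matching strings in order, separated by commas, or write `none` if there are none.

i → match
ii → match
iii → match
iv → match
v → no match
vi → no match
vii → match
viii → match

i, ii, iii, iv, vii, viii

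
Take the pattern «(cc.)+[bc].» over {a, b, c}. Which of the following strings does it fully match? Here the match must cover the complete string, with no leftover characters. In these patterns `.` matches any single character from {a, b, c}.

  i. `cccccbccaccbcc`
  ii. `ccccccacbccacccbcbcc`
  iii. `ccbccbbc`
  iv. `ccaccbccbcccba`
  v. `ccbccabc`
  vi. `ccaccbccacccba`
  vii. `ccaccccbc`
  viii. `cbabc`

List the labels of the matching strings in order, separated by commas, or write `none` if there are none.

i → match
ii → no match
iii → match
iv → match
v → match
vi → match
vii → no match
viii → no match — must start with `cc`

i, iii, iv, v, vi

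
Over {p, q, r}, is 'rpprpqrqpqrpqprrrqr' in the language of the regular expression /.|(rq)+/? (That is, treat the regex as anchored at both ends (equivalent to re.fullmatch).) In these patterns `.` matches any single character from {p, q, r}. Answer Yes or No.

No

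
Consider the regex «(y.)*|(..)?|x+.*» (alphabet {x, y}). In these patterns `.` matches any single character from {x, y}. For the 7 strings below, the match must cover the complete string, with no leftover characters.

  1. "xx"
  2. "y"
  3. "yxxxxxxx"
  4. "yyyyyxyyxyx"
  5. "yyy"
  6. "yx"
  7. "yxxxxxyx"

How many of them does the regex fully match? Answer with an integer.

1 → match
2 → no match
3 → no match
4 → no match
5 → no match
6 → match
7 → no match
Total matched: 2

2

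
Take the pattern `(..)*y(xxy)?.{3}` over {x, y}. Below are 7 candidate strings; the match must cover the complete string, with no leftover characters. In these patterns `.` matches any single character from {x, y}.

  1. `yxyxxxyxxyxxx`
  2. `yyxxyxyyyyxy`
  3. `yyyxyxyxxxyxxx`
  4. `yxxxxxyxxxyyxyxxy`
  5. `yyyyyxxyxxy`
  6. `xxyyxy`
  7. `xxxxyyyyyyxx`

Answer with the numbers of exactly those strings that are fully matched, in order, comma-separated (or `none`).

1, 2, 3, 5, 6, 7

1 → match
2. `yyxxyxyyyyxy` → match
3 → match
4 → no match
5. `yyyyyxxyxxy` → match
6. `xxyyxy` → match
7. `xxxxyyyyyyxx` → match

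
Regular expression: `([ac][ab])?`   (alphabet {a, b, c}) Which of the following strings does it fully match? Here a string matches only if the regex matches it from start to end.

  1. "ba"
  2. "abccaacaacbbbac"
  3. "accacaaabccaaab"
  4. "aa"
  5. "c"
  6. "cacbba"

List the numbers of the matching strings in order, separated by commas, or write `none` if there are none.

1 → no match
2 → no match
3 → no match
4 → match
5 → no match
6 → no match

4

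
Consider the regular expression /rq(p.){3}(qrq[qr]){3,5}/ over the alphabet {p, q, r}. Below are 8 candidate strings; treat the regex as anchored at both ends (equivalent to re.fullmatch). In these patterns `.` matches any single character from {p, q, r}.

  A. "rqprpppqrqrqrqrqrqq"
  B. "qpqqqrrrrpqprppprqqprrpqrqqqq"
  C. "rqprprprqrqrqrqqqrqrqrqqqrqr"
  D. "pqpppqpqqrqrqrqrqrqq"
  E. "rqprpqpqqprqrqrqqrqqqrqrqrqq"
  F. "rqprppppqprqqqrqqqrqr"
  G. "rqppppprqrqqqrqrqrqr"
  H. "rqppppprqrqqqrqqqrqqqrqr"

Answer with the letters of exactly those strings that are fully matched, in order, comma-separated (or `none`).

A → no match
B → no match — must start with "rqp"
C → match
D → no match — must start with "rqp"
E → no match
F → no match
G → match
H → match

C, G, H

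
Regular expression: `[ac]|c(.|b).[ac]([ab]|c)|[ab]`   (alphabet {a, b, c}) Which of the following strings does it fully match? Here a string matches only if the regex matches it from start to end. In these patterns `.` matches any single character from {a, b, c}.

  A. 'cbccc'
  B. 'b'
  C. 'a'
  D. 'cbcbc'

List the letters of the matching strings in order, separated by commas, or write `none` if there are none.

A → match
B → match
C → match
D → no match

A, B, C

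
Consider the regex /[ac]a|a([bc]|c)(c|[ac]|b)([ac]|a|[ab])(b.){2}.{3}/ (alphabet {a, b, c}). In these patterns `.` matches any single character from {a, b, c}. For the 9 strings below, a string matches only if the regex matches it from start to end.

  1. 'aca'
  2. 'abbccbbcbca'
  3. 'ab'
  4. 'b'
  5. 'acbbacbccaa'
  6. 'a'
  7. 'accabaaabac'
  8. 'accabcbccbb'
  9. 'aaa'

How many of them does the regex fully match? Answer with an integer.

1 → no match
2 → no match
3 → no match
4 → no match
5 → no match
6 → no match
7 → no match
8 → match
9 → no match
Total matched: 1

1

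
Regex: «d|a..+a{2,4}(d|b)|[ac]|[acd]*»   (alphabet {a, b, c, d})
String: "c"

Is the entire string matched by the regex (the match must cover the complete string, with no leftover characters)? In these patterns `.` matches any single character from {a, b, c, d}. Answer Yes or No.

Yes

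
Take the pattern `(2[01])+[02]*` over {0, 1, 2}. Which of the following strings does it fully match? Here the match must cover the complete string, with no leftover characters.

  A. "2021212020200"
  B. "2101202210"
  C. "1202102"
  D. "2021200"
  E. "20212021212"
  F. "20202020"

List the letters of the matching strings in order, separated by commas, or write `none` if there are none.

A, D, E, F

A → match
B. "2101202210" → no match
C. "1202102" → no match — must start with "2"
D. "2021200" → match
E. "20212021212" → match
F. "20202020" → match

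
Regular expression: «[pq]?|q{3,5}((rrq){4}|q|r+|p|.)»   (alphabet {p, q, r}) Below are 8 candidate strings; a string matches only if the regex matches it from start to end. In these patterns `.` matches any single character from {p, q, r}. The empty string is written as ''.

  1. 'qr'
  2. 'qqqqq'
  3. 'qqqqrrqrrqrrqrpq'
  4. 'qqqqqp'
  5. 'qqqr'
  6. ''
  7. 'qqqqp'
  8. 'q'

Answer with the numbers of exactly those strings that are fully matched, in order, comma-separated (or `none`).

2, 4, 5, 6, 7, 8

1 → no match
2 → match
3 → no match
4 → match
5 → match
6 → match
7 → match
8 → match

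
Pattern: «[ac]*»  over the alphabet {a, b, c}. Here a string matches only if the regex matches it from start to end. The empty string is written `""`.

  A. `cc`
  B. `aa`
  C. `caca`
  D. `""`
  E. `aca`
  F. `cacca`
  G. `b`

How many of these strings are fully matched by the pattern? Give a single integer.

6

A. `cc` → match
B. `aa` → match
C. `caca` → match
D. `""` → match
E. `aca` → match
F. `cacca` → match
G. `b` → no match
Total matched: 6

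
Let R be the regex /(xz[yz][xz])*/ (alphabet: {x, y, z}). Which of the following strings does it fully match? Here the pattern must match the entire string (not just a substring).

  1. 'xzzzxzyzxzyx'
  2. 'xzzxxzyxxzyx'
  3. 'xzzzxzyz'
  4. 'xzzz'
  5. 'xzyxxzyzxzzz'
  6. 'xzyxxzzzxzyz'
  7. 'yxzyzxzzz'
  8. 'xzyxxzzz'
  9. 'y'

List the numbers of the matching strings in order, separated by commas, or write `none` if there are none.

1, 2, 3, 4, 5, 6, 8

1 → match
2 → match
3 → match
4 → match
5 → match
6 → match
7 → no match
8 → match
9 → no match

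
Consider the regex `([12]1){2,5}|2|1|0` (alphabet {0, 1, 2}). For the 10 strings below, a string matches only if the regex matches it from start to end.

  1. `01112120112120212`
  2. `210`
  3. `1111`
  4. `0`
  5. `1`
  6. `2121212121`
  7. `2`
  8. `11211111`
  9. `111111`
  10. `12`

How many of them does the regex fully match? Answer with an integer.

1 → no match
2 → no match
3 → match
4 → match
5 → match
6 → match
7 → match
8 → match
9 → match
10 → no match
Total matched: 7

7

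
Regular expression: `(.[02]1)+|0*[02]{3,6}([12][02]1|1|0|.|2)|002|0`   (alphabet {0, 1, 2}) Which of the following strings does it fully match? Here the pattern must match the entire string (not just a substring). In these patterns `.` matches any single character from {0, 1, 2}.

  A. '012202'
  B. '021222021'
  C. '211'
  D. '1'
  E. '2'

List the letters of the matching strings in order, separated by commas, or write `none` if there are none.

A → no match
B → no match
C → no match
D → no match
E → no match

none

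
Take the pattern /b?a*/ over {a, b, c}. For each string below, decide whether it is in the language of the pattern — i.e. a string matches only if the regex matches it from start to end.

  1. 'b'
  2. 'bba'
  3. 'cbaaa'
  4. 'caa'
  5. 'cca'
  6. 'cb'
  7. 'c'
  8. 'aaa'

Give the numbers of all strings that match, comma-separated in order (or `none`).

1, 8

1 → match
2 → no match
3 → no match
4 → no match
5 → no match
6 → no match
7 → no match
8 → match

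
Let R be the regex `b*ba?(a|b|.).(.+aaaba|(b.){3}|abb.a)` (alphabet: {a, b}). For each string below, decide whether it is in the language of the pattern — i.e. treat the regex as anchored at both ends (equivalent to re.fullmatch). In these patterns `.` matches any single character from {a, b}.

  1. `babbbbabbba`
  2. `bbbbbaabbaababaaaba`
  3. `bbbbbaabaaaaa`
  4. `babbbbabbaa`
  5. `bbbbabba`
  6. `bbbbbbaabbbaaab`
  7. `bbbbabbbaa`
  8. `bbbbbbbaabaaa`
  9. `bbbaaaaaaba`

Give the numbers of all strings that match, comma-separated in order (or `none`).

1 → no match
2 → match
3 → no match
4 → no match
5 → no match
6 → no match
7 → no match
8 → no match
9 → match

2, 9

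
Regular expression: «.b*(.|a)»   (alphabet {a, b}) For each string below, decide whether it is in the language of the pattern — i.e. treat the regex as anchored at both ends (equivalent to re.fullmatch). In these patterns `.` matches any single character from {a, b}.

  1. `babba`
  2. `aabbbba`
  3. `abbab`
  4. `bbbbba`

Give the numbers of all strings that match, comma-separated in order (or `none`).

4

1 → no match
2 → no match
3 → no match
4 → match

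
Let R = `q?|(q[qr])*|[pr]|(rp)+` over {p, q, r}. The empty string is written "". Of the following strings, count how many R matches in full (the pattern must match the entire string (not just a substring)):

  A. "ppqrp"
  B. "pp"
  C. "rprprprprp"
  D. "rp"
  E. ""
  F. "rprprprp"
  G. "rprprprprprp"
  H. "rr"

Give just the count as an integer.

5

A → no match
B → no match
C → match
D → match
E → match
F → match
G → match
H → no match
Total matched: 5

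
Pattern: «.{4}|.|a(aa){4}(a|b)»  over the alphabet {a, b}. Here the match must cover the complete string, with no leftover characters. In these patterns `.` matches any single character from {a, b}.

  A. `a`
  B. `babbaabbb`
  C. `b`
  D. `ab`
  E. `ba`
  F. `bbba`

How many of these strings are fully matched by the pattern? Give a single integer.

3

A → match
B → no match
C → match
D → no match
E → no match
F → match
Total matched: 3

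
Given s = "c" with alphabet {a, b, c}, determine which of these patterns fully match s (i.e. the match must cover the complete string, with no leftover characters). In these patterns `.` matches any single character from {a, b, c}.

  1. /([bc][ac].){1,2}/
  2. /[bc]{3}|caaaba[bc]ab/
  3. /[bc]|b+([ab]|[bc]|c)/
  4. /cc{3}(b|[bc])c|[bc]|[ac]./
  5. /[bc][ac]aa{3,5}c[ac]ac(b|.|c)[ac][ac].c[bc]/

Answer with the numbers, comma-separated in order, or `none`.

3, 4

1 → no match
2 → no match
3 → match
4 → match
5 → no match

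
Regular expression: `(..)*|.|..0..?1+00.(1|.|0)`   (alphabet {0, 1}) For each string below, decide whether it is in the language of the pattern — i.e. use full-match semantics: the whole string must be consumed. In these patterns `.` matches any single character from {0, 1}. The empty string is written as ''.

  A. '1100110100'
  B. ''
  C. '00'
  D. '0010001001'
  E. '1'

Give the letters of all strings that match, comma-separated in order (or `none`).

A → match
B → match
C → match
D → match
E → match

A, B, C, D, E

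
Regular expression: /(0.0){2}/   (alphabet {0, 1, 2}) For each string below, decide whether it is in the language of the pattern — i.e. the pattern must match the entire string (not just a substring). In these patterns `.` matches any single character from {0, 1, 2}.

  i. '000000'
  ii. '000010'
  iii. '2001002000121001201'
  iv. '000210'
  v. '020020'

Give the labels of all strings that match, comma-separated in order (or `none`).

i → match
ii → match
iii → no match — must start with '0'
iv → no match
v → match

i, ii, v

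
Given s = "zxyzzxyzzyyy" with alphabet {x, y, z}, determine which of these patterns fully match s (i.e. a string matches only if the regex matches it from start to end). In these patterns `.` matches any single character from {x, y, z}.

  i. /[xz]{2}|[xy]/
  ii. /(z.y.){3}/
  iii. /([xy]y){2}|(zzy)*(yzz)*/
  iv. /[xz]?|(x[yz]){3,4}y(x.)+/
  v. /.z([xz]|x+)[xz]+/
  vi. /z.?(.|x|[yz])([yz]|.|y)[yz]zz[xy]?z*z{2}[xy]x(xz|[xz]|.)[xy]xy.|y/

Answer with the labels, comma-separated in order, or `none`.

ii

i → no match
ii → match
iii → no match
iv → no match
v → no match
vi → no match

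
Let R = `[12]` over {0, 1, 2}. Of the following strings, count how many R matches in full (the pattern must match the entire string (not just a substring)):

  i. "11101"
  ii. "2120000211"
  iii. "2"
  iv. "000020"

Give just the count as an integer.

1

i. "11101" → no match
ii. "2120000211" → no match
iii. "2" → match
iv. "000020" → no match
Total matched: 1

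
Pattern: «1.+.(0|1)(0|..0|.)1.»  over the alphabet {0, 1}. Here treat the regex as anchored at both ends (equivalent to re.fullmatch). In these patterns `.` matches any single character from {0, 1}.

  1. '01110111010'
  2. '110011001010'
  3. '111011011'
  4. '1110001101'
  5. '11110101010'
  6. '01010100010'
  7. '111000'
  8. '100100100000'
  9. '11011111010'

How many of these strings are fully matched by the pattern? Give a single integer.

1. '01110111010' → no match — must start with '1'
2. '110011001010' → match
3. '111011011' → match
4. '1110001101' → no match
5. '11110101010' → match
6. '01010100010' → no match — must start with '1'
7. '111000' → no match
8. '100100100000' → no match
9. '11011111010' → match
Total matched: 4

4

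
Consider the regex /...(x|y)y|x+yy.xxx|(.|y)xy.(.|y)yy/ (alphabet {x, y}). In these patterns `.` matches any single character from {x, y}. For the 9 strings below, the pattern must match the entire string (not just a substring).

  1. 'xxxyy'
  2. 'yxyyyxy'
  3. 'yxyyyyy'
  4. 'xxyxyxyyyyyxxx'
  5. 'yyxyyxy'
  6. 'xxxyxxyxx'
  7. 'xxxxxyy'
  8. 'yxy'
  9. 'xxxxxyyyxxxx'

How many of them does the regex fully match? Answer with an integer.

2

1 → match
2 → no match
3 → match
4 → no match
5 → no match
6 → no match
7 → no match
8 → no match
9 → no match
Total matched: 2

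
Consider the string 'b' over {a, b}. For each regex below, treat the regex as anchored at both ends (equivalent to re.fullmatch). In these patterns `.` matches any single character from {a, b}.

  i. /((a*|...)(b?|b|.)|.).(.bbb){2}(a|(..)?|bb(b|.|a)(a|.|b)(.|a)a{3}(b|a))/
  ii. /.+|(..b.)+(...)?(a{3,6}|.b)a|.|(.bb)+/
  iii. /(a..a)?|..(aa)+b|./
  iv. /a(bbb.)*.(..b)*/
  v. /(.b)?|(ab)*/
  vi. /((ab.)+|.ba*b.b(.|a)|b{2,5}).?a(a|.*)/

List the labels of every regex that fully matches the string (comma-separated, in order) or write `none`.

ii, iii

i → no match
ii → match
iii → match
iv → no match — must start with 'a'
v → no match
vi → no match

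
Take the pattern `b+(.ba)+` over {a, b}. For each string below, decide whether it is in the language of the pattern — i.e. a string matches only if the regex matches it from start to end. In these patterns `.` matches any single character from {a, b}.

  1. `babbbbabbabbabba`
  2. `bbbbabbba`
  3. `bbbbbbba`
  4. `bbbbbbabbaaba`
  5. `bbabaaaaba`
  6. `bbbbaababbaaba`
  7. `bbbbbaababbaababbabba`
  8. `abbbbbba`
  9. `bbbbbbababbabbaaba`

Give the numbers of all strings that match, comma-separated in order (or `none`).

3, 4, 6, 7, 9

1 → no match
2 → no match
3 → match
4 → match
5 → no match
6 → match
7 → match
8 → no match — must start with `b`
9 → match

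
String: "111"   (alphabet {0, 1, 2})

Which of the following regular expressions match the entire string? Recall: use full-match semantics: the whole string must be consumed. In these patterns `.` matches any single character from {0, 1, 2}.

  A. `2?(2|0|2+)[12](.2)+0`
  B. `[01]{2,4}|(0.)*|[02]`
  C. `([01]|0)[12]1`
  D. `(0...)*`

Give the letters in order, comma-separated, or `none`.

B, C

A → no match — must end with "20"
B → match
C → match
D → no match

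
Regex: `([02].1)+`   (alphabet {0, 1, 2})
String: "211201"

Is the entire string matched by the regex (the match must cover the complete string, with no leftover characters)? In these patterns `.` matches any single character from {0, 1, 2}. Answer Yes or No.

Yes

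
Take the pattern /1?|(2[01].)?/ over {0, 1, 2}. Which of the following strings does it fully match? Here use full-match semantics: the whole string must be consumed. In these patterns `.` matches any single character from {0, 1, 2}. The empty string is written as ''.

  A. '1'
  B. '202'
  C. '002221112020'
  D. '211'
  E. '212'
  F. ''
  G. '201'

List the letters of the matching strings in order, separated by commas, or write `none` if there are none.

A. '1' → match
B. '202' → match
C. '002221112020' → no match
D. '211' → match
E. '212' → match
F. '' → match
G. '201' → match

A, B, D, E, F, G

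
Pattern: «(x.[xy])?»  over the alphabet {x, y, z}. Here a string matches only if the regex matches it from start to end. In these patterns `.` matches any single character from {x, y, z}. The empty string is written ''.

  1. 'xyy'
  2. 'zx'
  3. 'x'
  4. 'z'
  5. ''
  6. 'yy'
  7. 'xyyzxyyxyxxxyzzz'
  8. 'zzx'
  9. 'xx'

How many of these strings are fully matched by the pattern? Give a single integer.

1 → match
2 → no match
3 → no match
4 → no match
5 → match
6 → no match
7 → no match
8 → no match
9 → no match
Total matched: 2

2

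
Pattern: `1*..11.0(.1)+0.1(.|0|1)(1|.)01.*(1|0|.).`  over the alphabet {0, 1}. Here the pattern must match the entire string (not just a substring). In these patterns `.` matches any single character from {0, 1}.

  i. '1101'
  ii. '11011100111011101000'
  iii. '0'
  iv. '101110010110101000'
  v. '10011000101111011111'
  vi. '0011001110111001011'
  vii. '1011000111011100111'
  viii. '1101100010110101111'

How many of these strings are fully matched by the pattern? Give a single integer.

i → no match
ii → no match
iii → no match
iv → match
v → match
vi → no match
vii → match
viii → match
Total matched: 4

4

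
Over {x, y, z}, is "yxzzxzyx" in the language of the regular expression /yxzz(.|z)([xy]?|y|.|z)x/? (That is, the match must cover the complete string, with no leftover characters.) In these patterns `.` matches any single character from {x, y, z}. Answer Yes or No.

No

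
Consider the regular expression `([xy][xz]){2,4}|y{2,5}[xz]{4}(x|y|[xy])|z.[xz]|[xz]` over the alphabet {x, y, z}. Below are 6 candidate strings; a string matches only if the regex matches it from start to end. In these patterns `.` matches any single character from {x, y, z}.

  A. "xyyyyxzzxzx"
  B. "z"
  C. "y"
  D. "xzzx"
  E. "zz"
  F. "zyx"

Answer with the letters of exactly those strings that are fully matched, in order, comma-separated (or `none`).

A. "xyyyyxzzxzx" → no match
B. "z" → match
C. "y" → no match
D. "xzzx" → no match
E. "zz" → no match
F. "zyx" → match

B, F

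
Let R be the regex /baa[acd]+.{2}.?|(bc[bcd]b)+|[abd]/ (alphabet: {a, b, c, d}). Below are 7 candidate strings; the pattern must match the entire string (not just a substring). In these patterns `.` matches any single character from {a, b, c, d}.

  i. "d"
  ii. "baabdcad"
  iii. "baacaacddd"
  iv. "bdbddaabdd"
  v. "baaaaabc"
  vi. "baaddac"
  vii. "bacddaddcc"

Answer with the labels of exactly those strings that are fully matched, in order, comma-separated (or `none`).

i, iii, v, vi

i → match
ii → no match
iii → match
iv → no match
v → match
vi → match
vii → no match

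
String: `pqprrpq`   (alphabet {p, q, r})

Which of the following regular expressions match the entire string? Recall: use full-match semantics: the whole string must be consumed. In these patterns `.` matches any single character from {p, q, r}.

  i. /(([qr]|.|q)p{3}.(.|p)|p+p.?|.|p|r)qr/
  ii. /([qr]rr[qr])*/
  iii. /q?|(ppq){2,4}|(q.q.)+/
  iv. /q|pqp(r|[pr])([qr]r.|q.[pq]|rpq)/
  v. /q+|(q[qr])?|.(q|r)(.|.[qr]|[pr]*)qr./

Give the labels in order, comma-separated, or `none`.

i → no match — must end with `qr`
ii → no match
iii → no match
iv → match
v → no match

iv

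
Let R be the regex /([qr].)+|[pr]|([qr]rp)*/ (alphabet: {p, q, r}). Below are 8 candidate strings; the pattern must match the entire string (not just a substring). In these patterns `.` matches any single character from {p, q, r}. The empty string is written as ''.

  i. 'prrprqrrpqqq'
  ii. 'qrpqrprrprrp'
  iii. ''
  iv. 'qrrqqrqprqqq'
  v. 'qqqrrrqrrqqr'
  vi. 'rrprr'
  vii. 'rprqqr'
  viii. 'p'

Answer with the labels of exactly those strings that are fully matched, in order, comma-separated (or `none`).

ii, iii, iv, v, vii, viii

i → no match
ii → match
iii → match
iv → match
v → match
vi → no match
vii → match
viii → match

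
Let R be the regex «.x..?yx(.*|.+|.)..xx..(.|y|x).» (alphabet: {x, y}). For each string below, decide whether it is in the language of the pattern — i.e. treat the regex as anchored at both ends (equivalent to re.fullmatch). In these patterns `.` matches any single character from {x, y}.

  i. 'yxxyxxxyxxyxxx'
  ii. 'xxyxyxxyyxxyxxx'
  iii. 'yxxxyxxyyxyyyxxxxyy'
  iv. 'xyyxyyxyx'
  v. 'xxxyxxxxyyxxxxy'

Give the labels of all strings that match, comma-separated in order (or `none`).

i → match
ii → match
iii → match
iv → no match
v → no match

i, ii, iii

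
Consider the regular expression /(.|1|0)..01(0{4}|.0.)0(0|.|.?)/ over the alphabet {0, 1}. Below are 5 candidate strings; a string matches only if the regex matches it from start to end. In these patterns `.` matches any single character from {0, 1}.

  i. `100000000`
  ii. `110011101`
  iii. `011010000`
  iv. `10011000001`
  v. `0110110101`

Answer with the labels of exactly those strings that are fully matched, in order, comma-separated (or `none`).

iii, v

i → no match
ii → no match
iii → match
iv → no match
v → match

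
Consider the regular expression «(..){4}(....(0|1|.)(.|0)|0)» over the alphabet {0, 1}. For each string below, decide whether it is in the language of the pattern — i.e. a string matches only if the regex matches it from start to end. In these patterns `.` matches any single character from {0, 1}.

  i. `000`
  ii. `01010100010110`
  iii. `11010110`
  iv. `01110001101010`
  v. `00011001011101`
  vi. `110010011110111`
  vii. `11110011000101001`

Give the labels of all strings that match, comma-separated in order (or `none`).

ii, iv, v

i → no match
ii → match
iii → no match
iv → match
v → match
vi → no match
vii → no match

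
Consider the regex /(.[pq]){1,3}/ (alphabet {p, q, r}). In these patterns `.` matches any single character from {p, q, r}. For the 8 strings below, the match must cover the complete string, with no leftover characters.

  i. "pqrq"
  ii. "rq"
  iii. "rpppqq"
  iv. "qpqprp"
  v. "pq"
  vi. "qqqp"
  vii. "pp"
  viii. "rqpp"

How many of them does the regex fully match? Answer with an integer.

i → match
ii → match
iii → match
iv → match
v → match
vi → match
vii → match
viii → match
Total matched: 8

8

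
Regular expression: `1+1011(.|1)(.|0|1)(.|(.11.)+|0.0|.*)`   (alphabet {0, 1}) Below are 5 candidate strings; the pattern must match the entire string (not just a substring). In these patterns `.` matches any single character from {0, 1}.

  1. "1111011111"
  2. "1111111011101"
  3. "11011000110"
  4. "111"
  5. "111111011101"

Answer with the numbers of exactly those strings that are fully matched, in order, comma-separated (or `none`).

1 → match
2 → match
3 → match
4 → no match
5 → match

1, 2, 3, 5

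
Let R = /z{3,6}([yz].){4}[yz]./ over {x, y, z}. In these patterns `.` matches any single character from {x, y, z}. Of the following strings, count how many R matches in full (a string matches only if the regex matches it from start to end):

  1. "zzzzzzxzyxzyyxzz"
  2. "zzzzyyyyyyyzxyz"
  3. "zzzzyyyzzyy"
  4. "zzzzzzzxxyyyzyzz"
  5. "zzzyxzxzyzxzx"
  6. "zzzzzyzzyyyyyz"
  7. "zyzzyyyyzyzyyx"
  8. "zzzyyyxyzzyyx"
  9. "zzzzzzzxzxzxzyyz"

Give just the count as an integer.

1 → no match
2 → no match
3 → no match
4 → no match
5 → match
6 → match
7 → no match
8 → match
9 → match
Total matched: 4

4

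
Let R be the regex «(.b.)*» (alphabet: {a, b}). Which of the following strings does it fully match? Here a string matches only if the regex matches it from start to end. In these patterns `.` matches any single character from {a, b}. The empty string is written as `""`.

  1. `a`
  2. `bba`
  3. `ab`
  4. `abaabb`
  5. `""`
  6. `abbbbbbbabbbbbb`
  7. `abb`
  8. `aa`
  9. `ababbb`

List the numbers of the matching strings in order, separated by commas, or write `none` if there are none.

1 → no match
2 → match
3 → no match
4 → match
5 → match
6 → match
7 → match
8 → no match
9 → match

2, 4, 5, 6, 7, 9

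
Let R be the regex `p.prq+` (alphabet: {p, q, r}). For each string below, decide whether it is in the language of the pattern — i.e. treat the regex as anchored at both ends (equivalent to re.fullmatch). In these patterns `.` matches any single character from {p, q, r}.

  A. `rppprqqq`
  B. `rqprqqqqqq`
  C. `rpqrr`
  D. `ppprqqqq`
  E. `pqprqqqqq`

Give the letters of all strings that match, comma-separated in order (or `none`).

A → no match — must start with `p`
B → no match — must start with `p`
C → no match — must start with `p`
D → match
E → match

D, E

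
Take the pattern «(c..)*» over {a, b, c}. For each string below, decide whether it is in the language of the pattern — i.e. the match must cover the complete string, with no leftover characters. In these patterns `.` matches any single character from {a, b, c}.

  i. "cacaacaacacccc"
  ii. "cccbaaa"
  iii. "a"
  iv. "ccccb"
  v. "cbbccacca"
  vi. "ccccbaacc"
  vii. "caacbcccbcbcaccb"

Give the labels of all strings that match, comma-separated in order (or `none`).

i → no match
ii → no match
iii → no match
iv → no match
v → match
vi → no match
vii → no match

v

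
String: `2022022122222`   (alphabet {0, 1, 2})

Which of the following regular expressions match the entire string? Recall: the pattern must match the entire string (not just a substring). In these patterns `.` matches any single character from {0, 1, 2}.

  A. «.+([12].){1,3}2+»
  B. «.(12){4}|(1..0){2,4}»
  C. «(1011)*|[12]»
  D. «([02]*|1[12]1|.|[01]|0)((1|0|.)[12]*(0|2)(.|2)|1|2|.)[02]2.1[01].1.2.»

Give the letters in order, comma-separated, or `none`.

A → match
B → no match
C → no match
D → no match

A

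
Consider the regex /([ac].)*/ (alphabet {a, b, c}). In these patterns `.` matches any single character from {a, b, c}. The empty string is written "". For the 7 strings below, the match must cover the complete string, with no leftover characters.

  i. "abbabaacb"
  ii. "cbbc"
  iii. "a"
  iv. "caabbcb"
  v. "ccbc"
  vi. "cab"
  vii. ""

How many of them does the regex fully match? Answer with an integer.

i → no match
ii → no match
iii → no match
iv → no match
v → no match
vi → no match
vii → match
Total matched: 1

1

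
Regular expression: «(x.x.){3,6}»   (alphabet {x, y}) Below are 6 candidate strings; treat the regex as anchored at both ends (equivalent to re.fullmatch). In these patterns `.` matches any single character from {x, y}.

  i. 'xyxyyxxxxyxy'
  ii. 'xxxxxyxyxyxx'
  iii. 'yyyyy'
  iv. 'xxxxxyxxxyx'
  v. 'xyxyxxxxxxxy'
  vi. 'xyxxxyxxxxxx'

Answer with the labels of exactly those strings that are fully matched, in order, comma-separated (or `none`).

i → no match
ii → match
iii → no match — must start with 'x'
iv → no match
v → match
vi → match

ii, v, vi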